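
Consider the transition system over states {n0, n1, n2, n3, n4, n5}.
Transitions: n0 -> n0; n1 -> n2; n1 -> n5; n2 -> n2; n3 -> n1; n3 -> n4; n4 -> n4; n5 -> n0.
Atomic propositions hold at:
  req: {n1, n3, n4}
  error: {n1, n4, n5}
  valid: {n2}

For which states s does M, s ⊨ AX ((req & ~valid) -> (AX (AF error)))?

{n0, n1, n2, n4, n5}

Sat(~valid) = {n0, n1, n3, n4, n5}
Sat(req & ~valid) = {n1, n3, n4}
AF error: least fixpoint, start Z0 = {n1, n4, n5}, add states with every successor in Z. Z1 = {n1, n3, n4, n5}; fixed.
Sat(AF error) = {n1, n3, n4, n5}
Sat(AX (AF error)) = {s : every successor in {n1, n3, n4, n5}} = {n3, n4}
Sat((req & ~valid) -> (AX (AF error))) = {n0, n2, n3, n4, n5}
Sat(AX ((req & ~valid) -> (AX (AF error)))) = {s : every successor in {n0, n2, n3, n4, n5}} = {n0, n1, n2, n4, n5}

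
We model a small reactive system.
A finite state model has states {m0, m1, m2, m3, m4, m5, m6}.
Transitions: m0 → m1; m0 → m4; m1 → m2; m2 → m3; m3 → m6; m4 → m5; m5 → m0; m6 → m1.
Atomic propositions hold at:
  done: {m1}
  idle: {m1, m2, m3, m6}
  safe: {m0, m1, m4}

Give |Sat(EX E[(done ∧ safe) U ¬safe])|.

6

Sat(done ∧ safe) = {m1}
Sat(¬safe) = {m2, m3, m5, m6}
E[(done ∧ safe) U ¬safe]: least fixpoint, start Z0 = Sat(¬safe) = {m2, m3, m5, m6}, add states in Sat(done ∧ safe) with some successor in Z. Z1 = {m1, m2, m3, m5, m6}; fixed.
Sat(E[(done ∧ safe) U ¬safe]) = {m1, m2, m3, m5, m6}
Sat(EX E[(done ∧ safe) U ¬safe]) = {s : some successor in {m1, m2, m3, m5, m6}} = {m0, m1, m2, m3, m4, m6}
|Sat(EX E[(done ∧ safe) U ¬safe])| = |{m0, m1, m2, m3, m4, m6}| = 6.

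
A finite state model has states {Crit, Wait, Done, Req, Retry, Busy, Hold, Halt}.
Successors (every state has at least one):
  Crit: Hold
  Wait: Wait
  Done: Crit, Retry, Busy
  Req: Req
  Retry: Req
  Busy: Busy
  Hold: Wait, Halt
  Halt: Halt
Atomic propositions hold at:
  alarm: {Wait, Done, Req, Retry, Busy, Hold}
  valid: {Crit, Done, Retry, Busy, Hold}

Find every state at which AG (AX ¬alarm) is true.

Sat(¬alarm) = {Crit, Halt}
Sat(AX ¬alarm) = {s : every successor in {Crit, Halt}} = {Halt}
AG (AX ¬alarm): greatest fixpoint, start Z0 = {Halt}, keep only states in Sat with every successor in Z. Already a fixed point.
Sat(AG (AX ¬alarm)) = {Halt}

{Halt}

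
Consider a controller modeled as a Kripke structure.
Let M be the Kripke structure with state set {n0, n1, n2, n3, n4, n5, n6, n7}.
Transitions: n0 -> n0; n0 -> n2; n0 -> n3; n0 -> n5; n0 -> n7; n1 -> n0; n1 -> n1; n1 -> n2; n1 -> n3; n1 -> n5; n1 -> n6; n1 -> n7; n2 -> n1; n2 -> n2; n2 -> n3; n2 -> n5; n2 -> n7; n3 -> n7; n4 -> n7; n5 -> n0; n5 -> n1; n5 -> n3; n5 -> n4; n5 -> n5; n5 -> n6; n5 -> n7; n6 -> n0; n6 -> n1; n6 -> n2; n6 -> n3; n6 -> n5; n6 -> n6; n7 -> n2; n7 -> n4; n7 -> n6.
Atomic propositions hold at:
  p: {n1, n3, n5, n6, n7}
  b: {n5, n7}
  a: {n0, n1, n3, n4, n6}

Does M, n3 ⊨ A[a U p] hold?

Yes

A[a U p]: least fixpoint, start Z0 = Sat(p) = {n1, n3, n5, n6, n7}, add states in Sat(a) with every successor in Z. Z1 = {n1, n3, n4, n5, n6, n7}; fixed.
Sat(A[a U p]) = {n1, n3, n4, n5, n6, n7}
n3 ∈ Sat(A[a U p]) = {n1, n3, n4, n5, n6, n7}, so the formula holds at n3.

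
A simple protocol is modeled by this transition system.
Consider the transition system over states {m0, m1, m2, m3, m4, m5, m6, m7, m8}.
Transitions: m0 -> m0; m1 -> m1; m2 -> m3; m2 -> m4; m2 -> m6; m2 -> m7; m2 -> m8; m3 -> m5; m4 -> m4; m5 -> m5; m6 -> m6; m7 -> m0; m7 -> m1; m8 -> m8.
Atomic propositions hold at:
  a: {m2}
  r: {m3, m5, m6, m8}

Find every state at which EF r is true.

{m2, m3, m5, m6, m8}

EF r: least fixpoint, start Z0 = {m3, m5, m6, m8}, add states with some successor in Z. Z1 = {m2, m3, m5, m6, m8}; fixed.
Sat(EF r) = {m2, m3, m5, m6, m8}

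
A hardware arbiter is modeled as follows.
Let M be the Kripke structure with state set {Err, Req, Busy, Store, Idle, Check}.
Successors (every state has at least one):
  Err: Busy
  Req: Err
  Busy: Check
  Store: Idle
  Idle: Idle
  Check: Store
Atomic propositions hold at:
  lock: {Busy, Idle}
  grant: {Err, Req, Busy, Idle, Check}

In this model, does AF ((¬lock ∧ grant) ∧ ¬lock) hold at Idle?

No

Sat(¬lock) = {Err, Req, Store, Check}
Sat(¬lock ∧ grant) = {Err, Req, Check}
Sat((¬lock ∧ grant) ∧ ¬lock) = {Err, Req, Check}
AF ((¬lock ∧ grant) ∧ ¬lock): least fixpoint, start Z0 = {Err, Req, Check}, add states with every successor in Z. Z1 = {Err, Req, Busy, Check}; fixed.
Sat(AF ((¬lock ∧ grant) ∧ ¬lock)) = {Err, Req, Busy, Check}
Idle ∉ Sat(AF ((¬lock ∧ grant) ∧ ¬lock)) = {Err, Req, Busy, Check}, so the formula does not hold at Idle.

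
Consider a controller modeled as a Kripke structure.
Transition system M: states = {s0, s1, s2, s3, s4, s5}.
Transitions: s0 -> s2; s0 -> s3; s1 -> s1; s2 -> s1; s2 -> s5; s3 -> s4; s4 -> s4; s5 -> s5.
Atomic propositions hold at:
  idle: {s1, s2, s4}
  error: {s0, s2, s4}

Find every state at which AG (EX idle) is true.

{s1, s3, s4}

Sat(EX idle) = {s : some successor in {s1, s2, s4}} = {s0, s1, s2, s3, s4}
AG (EX idle): greatest fixpoint, start Z0 = {s0, s1, s2, s3, s4}, keep only states in Sat with every successor in Z. Z1 = {s0, s1, s3, s4}; Z2 = {s1, s3, s4}; fixed.
Sat(AG (EX idle)) = {s1, s3, s4}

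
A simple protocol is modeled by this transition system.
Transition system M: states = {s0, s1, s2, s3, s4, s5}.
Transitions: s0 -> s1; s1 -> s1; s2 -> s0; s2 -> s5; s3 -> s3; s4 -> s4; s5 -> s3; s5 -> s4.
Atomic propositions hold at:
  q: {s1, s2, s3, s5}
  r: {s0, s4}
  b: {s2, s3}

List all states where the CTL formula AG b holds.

AG b: greatest fixpoint, start Z0 = {s2, s3}, keep only states in Sat with every successor in Z. Z1 = {s3}; fixed.
Sat(AG b) = {s3}

{s3}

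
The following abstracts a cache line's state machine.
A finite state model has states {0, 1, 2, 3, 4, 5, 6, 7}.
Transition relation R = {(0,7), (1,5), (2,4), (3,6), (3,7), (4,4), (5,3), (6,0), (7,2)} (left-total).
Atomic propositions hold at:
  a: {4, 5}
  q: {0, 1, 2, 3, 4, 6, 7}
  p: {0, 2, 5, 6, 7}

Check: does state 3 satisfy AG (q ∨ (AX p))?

Yes

Sat(AX p) = {s : every successor in {0, 2, 5, 6, 7}} = {0, 1, 3, 6, 7}
Sat(q ∨ (AX p)) = {0, 1, 2, 3, 4, 6, 7}
AG (q ∨ (AX p)): greatest fixpoint, start Z0 = {0, 1, 2, 3, 4, 6, 7}, keep only states in Sat with every successor in Z. Z1 = {0, 2, 3, 4, 6, 7}; fixed.
Sat(AG (q ∨ (AX p))) = {0, 2, 3, 4, 6, 7}
3 ∈ Sat(AG (q ∨ (AX p))) = {0, 2, 3, 4, 6, 7}, so the formula holds at 3.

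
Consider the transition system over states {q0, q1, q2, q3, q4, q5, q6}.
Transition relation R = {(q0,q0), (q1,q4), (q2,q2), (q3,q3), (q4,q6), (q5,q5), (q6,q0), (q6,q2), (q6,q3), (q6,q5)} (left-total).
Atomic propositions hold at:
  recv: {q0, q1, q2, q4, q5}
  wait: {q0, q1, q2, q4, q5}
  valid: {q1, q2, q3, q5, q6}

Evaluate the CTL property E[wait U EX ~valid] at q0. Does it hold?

Yes

Sat(~valid) = {q0, q4}
Sat(EX ~valid) = {s : some successor in {q0, q4}} = {q0, q1, q6}
E[wait U EX ~valid]: least fixpoint, start Z0 = Sat(EX ~valid) = {q0, q1, q6}, add states in Sat(wait) with some successor in Z. Z1 = {q0, q1, q4, q6}; fixed.
Sat(E[wait U EX ~valid]) = {q0, q1, q4, q6}
q0 ∈ Sat(E[wait U EX ~valid]) = {q0, q1, q4, q6}, so the formula holds at q0.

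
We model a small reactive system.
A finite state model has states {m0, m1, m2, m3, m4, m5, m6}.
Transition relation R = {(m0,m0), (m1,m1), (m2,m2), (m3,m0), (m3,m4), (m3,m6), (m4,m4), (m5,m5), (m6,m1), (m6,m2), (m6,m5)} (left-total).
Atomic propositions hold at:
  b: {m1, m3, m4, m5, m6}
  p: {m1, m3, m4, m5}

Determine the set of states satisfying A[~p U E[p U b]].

{m1, m3, m4, m5, m6}

Sat(~p) = {m0, m2, m6}
E[p U b]: least fixpoint, start Z0 = Sat(b) = {m1, m3, m4, m5, m6}, add states in Sat(p) with some successor in Z. Already a fixed point.
Sat(E[p U b]) = {m1, m3, m4, m5, m6}
A[~p U E[p U b]]: least fixpoint, start Z0 = Sat(E[p U b]) = {m1, m3, m4, m5, m6}, add states in Sat(~p) with every successor in Z. Already a fixed point.
Sat(A[~p U E[p U b]]) = {m1, m3, m4, m5, m6}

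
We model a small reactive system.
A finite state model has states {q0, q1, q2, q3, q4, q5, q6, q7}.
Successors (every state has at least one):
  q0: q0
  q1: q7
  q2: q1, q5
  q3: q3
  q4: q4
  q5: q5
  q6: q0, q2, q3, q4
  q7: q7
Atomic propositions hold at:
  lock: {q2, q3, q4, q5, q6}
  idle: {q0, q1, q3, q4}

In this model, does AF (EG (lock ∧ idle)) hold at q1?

Sat(lock ∧ idle) = {q3, q4}
EG (lock ∧ idle): greatest fixpoint, start Z0 = {q3, q4}, keep only states in Sat with some successor in Z. Already a fixed point.
Sat(EG (lock ∧ idle)) = {q3, q4}
AF (EG (lock ∧ idle)): least fixpoint, start Z0 = {q3, q4}, add states with every successor in Z. Already a fixed point.
Sat(AF (EG (lock ∧ idle))) = {q3, q4}
q1 ∉ Sat(AF (EG (lock ∧ idle))) = {q3, q4}, so the formula does not hold at q1.

No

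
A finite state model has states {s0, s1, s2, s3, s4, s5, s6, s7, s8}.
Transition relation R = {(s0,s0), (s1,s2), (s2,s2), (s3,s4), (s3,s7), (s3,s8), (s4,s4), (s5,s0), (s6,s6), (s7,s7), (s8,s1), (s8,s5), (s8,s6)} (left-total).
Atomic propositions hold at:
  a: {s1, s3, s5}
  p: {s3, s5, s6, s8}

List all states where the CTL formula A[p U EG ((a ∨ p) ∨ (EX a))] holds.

Sat(a ∨ p) = {s1, s3, s5, s6, s8}
Sat(EX a) = {s : some successor in {s1, s3, s5}} = {s8}
Sat((a ∨ p) ∨ (EX a)) = {s1, s3, s5, s6, s8}
EG ((a ∨ p) ∨ (EX a)): greatest fixpoint, start Z0 = {s1, s3, s5, s6, s8}, keep only states in Sat with some successor in Z. Z1 = {s3, s6, s8}; fixed.
Sat(EG ((a ∨ p) ∨ (EX a))) = {s3, s6, s8}
A[p U EG ((a ∨ p) ∨ (EX a))]: least fixpoint, start Z0 = Sat(EG ((a ∨ p) ∨ (EX a))) = {s3, s6, s8}, add states in Sat(p) with every successor in Z. Already a fixed point.
Sat(A[p U EG ((a ∨ p) ∨ (EX a))]) = {s3, s6, s8}

{s3, s6, s8}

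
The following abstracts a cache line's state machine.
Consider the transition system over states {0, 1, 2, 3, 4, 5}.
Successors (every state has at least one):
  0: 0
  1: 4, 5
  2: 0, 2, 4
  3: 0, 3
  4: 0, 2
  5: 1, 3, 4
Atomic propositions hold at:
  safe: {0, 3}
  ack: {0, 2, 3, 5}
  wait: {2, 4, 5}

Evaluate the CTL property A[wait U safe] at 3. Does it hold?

A[wait U safe]: least fixpoint, start Z0 = Sat(safe) = {0, 3}, add states in Sat(wait) with every successor in Z. Already a fixed point.
Sat(A[wait U safe]) = {0, 3}
3 ∈ Sat(A[wait U safe]) = {0, 3}, so the formula holds at 3.

Yes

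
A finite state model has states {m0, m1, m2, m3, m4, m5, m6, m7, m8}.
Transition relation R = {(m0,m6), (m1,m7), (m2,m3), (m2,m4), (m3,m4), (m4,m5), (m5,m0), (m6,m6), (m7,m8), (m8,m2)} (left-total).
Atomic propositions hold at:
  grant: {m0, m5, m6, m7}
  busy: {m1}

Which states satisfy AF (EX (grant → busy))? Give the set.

{m1, m2, m3, m7, m8}

Sat(grant → busy) = {m1, m2, m3, m4, m8}
Sat(EX (grant → busy)) = {s : some successor in {m1, m2, m3, m4, m8}} = {m2, m3, m7, m8}
AF (EX (grant → busy)): least fixpoint, start Z0 = {m2, m3, m7, m8}, add states with every successor in Z. Z1 = {m1, m2, m3, m7, m8}; fixed.
Sat(AF (EX (grant → busy))) = {m1, m2, m3, m7, m8}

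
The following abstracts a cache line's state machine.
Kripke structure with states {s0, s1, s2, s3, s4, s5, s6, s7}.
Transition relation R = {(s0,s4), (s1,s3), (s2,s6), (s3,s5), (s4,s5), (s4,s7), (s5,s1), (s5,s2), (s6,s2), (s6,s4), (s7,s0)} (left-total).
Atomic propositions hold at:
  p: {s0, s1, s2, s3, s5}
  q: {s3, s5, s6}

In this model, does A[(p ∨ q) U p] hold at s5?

Sat(p ∨ q) = {s0, s1, s2, s3, s5, s6}
A[(p ∨ q) U p]: least fixpoint, start Z0 = Sat(p) = {s0, s1, s2, s3, s5}, add states in Sat(p ∨ q) with every successor in Z. Already a fixed point.
Sat(A[(p ∨ q) U p]) = {s0, s1, s2, s3, s5}
s5 ∈ Sat(A[(p ∨ q) U p]) = {s0, s1, s2, s3, s5}, so the formula holds at s5.

Yes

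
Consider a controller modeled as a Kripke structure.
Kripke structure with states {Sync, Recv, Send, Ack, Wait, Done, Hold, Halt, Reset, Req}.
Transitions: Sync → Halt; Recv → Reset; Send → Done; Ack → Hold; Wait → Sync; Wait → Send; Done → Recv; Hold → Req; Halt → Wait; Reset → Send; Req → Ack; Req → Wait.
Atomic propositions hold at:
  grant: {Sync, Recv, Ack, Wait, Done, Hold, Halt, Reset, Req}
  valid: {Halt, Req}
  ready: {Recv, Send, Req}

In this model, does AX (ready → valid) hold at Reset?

Sat(ready → valid) = {Sync, Ack, Wait, Done, Hold, Halt, Reset, Req}
Sat(AX (ready → valid)) = {s : every successor in {Sync, Ack, Wait, Done, Hold, Halt, Reset, Req}} = {Sync, Recv, Send, Ack, Hold, Halt, Req}
Reset ∉ Sat(AX (ready → valid)) = {Sync, Recv, Send, Ack, Hold, Halt, Req}, so the formula does not hold at Reset.

No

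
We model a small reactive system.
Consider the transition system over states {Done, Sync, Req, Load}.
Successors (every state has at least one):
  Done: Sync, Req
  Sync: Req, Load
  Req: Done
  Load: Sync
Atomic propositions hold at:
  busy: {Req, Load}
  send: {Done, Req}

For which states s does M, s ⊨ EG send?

{Done, Req}

EG send: greatest fixpoint, start Z0 = {Done, Req}, keep only states in Sat with some successor in Z. Already a fixed point.
Sat(EG send) = {Done, Req}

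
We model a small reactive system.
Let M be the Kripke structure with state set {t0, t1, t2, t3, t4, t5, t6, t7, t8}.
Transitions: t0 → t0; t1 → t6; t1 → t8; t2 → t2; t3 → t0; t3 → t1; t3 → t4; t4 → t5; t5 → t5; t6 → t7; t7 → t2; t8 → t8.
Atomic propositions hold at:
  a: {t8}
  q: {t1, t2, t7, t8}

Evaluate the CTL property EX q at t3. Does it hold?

Yes

Sat(EX q) = {s : some successor in {t1, t2, t7, t8}} = {t1, t2, t3, t6, t7, t8}
t3 ∈ Sat(EX q) = {t1, t2, t3, t6, t7, t8}, so the formula holds at t3.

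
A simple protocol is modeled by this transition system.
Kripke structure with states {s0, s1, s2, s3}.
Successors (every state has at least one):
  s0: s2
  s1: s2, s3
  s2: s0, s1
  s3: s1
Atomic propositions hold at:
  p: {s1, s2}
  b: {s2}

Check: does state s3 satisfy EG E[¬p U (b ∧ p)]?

No

Sat(¬p) = {s0, s3}
Sat(b ∧ p) = {s2}
E[¬p U (b ∧ p)]: least fixpoint, start Z0 = Sat((b ∧ p)) = {s2}, add states in Sat(¬p) with some successor in Z. Z1 = {s0, s2}; fixed.
Sat(E[¬p U (b ∧ p)]) = {s0, s2}
EG E[¬p U (b ∧ p)]: greatest fixpoint, start Z0 = {s0, s2}, keep only states in Sat with some successor in Z. Already a fixed point.
Sat(EG E[¬p U (b ∧ p)]) = {s0, s2}
s3 ∉ Sat(EG E[¬p U (b ∧ p)]) = {s0, s2}, so the formula does not hold at s3.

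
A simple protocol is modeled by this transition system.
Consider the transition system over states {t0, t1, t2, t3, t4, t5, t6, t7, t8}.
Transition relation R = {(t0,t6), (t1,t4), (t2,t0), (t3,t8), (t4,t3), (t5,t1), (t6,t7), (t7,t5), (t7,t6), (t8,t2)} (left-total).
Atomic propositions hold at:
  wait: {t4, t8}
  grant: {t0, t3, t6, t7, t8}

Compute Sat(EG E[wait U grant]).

{t0, t6, t7}

E[wait U grant]: least fixpoint, start Z0 = Sat(grant) = {t0, t3, t6, t7, t8}, add states in Sat(wait) with some successor in Z. Z1 = {t0, t3, t4, t6, t7, t8}; fixed.
Sat(E[wait U grant]) = {t0, t3, t4, t6, t7, t8}
EG E[wait U grant]: greatest fixpoint, start Z0 = {t0, t3, t4, t6, t7, t8}, keep only states in Sat with some successor in Z. Z1 = {t0, t3, t4, t6, t7}; Z2 = {t0, t4, t6, t7}; Z3 = {t0, t6, t7}; fixed.
Sat(EG E[wait U grant]) = {t0, t6, t7}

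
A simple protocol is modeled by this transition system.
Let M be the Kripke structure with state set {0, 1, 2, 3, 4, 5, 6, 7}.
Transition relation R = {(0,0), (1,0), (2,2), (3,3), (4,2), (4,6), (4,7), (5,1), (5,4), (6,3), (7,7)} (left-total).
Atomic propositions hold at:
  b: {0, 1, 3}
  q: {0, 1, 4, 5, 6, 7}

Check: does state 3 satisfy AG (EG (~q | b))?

Sat(~q) = {2, 3}
Sat(~q | b) = {0, 1, 2, 3}
EG (~q | b): greatest fixpoint, start Z0 = {0, 1, 2, 3}, keep only states in Sat with some successor in Z. Already a fixed point.
Sat(EG (~q | b)) = {0, 1, 2, 3}
AG (EG (~q | b)): greatest fixpoint, start Z0 = {0, 1, 2, 3}, keep only states in Sat with every successor in Z. Already a fixed point.
Sat(AG (EG (~q | b))) = {0, 1, 2, 3}
3 ∈ Sat(AG (EG (~q | b))) = {0, 1, 2, 3}, so the formula holds at 3.

Yes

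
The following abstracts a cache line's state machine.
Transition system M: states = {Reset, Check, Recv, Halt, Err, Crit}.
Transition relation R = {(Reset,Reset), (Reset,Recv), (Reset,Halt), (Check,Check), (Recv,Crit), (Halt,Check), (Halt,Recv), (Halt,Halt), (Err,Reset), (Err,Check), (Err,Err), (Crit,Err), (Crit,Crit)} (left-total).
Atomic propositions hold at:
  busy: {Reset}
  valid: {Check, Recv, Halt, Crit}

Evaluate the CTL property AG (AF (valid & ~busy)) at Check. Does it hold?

Sat(~busy) = {Check, Recv, Halt, Err, Crit}
Sat(valid & ~busy) = {Check, Recv, Halt, Crit}
AF (valid & ~busy): least fixpoint, start Z0 = {Check, Recv, Halt, Crit}, add states with every successor in Z. Already a fixed point.
Sat(AF (valid & ~busy)) = {Check, Recv, Halt, Crit}
AG (AF (valid & ~busy)): greatest fixpoint, start Z0 = {Check, Recv, Halt, Crit}, keep only states in Sat with every successor in Z. Z1 = {Check, Recv, Halt}; Z2 = {Check, Halt}; Z3 = {Check}; fixed.
Sat(AG (AF (valid & ~busy))) = {Check}
Check ∈ Sat(AG (AF (valid & ~busy))) = {Check}, so the formula holds at Check.

Yes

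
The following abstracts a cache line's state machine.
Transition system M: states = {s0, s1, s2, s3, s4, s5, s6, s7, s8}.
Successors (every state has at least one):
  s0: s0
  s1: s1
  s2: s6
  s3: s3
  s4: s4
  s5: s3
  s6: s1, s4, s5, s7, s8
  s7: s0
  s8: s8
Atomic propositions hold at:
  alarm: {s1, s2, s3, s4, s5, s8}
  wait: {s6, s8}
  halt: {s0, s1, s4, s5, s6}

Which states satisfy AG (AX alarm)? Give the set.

{s1, s3, s4, s5, s8}

Sat(AX alarm) = {s : every successor in {s1, s2, s3, s4, s5, s8}} = {s1, s3, s4, s5, s8}
AG (AX alarm): greatest fixpoint, start Z0 = {s1, s3, s4, s5, s8}, keep only states in Sat with every successor in Z. Already a fixed point.
Sat(AG (AX alarm)) = {s1, s3, s4, s5, s8}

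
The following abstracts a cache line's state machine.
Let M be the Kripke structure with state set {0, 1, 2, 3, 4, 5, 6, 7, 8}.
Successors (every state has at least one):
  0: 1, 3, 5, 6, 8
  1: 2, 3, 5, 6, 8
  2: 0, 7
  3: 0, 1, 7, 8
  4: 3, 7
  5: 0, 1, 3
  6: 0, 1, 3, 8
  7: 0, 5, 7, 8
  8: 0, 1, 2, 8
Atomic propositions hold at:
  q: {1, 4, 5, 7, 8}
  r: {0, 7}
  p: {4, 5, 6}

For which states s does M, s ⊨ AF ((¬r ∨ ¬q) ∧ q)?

Sat(¬r) = {1, 2, 3, 4, 5, 6, 8}
Sat(¬q) = {0, 2, 3, 6}
Sat(¬r ∨ ¬q) = {0, 1, 2, 3, 4, 5, 6, 8}
Sat((¬r ∨ ¬q) ∧ q) = {1, 4, 5, 8}
AF ((¬r ∨ ¬q) ∧ q): least fixpoint, start Z0 = {1, 4, 5, 8}, add states with every successor in Z. Already a fixed point.
Sat(AF ((¬r ∨ ¬q) ∧ q)) = {1, 4, 5, 8}

{1, 4, 5, 8}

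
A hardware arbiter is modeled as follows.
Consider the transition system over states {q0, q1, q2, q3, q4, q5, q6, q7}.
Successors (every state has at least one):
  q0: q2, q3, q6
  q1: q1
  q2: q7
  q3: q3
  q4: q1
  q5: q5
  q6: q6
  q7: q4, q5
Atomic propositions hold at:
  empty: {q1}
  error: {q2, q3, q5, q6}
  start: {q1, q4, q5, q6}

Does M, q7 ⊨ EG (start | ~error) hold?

Sat(~error) = {q0, q1, q4, q7}
Sat(start | ~error) = {q0, q1, q4, q5, q6, q7}
EG (start | ~error): greatest fixpoint, start Z0 = {q0, q1, q4, q5, q6, q7}, keep only states in Sat with some successor in Z. Already a fixed point.
Sat(EG (start | ~error)) = {q0, q1, q4, q5, q6, q7}
q7 ∈ Sat(EG (start | ~error)) = {q0, q1, q4, q5, q6, q7}, so the formula holds at q7.

Yes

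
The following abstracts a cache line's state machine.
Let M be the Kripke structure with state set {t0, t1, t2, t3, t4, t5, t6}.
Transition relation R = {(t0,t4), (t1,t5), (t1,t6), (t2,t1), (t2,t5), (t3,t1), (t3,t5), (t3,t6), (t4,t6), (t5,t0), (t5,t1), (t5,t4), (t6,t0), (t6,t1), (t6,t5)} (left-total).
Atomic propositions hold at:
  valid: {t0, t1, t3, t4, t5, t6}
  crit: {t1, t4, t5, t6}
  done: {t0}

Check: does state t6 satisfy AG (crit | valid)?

Yes

Sat(crit | valid) = {t0, t1, t3, t4, t5, t6}
AG (crit | valid): greatest fixpoint, start Z0 = {t0, t1, t3, t4, t5, t6}, keep only states in Sat with every successor in Z. Already a fixed point.
Sat(AG (crit | valid)) = {t0, t1, t3, t4, t5, t6}
t6 ∈ Sat(AG (crit | valid)) = {t0, t1, t3, t4, t5, t6}, so the formula holds at t6.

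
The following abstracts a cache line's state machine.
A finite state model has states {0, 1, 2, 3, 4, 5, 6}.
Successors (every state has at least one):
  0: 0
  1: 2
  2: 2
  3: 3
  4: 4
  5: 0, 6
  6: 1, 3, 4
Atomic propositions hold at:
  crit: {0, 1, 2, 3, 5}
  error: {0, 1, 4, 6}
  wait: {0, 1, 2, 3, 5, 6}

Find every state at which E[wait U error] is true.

{0, 1, 4, 5, 6}

E[wait U error]: least fixpoint, start Z0 = Sat(error) = {0, 1, 4, 6}, add states in Sat(wait) with some successor in Z. Z1 = {0, 1, 4, 5, 6}; fixed.
Sat(E[wait U error]) = {0, 1, 4, 5, 6}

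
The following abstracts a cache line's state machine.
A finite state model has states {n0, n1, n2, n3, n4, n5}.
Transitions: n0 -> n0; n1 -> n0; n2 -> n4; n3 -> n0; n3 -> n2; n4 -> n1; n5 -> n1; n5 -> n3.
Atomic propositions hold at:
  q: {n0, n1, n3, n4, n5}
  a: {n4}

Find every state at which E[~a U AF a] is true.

{n2, n3, n4, n5}

Sat(~a) = {n0, n1, n2, n3, n5}
AF a: least fixpoint, start Z0 = {n4}, add states with every successor in Z. Z1 = {n2, n4}; fixed.
Sat(AF a) = {n2, n4}
E[~a U AF a]: least fixpoint, start Z0 = Sat(AF a) = {n2, n4}, add states in Sat(~a) with some successor in Z. Z1 = {n2, n3, n4}; Z2 = {n2, n3, n4, n5}; fixed.
Sat(E[~a U AF a]) = {n2, n3, n4, n5}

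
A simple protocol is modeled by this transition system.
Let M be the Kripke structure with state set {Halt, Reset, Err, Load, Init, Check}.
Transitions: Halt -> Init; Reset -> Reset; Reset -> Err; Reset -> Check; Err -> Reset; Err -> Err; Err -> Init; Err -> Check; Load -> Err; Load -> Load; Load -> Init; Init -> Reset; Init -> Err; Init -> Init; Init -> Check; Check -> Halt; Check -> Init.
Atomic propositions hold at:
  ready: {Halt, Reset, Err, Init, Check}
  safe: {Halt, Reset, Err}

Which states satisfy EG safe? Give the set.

EG safe: greatest fixpoint, start Z0 = {Halt, Reset, Err}, keep only states in Sat with some successor in Z. Z1 = {Reset, Err}; fixed.
Sat(EG safe) = {Reset, Err}

{Reset, Err}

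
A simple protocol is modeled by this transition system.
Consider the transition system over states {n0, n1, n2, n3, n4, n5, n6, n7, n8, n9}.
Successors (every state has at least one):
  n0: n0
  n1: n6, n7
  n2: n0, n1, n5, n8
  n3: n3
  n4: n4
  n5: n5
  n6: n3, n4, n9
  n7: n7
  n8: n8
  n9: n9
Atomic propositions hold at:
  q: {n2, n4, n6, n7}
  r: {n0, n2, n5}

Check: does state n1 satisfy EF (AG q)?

Yes

AG q: greatest fixpoint, start Z0 = {n2, n4, n6, n7}, keep only states in Sat with every successor in Z. Z1 = {n4, n7}; fixed.
Sat(AG q) = {n4, n7}
EF (AG q): least fixpoint, start Z0 = {n4, n7}, add states with some successor in Z. Z1 = {n1, n4, n6, n7}; Z2 = {n1, n2, n4, n6, n7}; fixed.
Sat(EF (AG q)) = {n1, n2, n4, n6, n7}
n1 ∈ Sat(EF (AG q)) = {n1, n2, n4, n6, n7}, so the formula holds at n1.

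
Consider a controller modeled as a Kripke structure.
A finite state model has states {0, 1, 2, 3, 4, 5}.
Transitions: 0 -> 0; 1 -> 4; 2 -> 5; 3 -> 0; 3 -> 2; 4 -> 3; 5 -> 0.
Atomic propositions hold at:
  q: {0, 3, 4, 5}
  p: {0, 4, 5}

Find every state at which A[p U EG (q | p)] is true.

{0, 3, 4, 5}

Sat(q | p) = {0, 3, 4, 5}
EG (q | p): greatest fixpoint, start Z0 = {0, 3, 4, 5}, keep only states in Sat with some successor in Z. Already a fixed point.
Sat(EG (q | p)) = {0, 3, 4, 5}
A[p U EG (q | p)]: least fixpoint, start Z0 = Sat(EG (q | p)) = {0, 3, 4, 5}, add states in Sat(p) with every successor in Z. Already a fixed point.
Sat(A[p U EG (q | p)]) = {0, 3, 4, 5}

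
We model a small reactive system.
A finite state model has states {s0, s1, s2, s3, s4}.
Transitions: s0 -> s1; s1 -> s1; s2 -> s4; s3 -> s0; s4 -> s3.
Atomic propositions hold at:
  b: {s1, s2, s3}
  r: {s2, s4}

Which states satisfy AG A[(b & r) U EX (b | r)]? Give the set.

{s0, s1}

Sat(b & r) = {s2}
Sat(b | r) = {s1, s2, s3, s4}
Sat(EX (b | r)) = {s : some successor in {s1, s2, s3, s4}} = {s0, s1, s2, s4}
A[(b & r) U EX (b | r)]: least fixpoint, start Z0 = Sat(EX (b | r)) = {s0, s1, s2, s4}, add states in Sat(b & r) with every successor in Z. Already a fixed point.
Sat(A[(b & r) U EX (b | r)]) = {s0, s1, s2, s4}
AG A[(b & r) U EX (b | r)]: greatest fixpoint, start Z0 = {s0, s1, s2, s4}, keep only states in Sat with every successor in Z. Z1 = {s0, s1, s2}; Z2 = {s0, s1}; fixed.
Sat(AG A[(b & r) U EX (b | r)]) = {s0, s1}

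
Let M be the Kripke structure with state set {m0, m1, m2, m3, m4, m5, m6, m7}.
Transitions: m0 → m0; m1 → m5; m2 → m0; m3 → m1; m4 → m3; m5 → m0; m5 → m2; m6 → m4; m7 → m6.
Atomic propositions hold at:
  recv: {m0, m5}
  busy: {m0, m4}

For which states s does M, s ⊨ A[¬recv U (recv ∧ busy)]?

{m0, m2}

Sat(¬recv) = {m1, m2, m3, m4, m6, m7}
Sat(recv ∧ busy) = {m0}
A[¬recv U (recv ∧ busy)]: least fixpoint, start Z0 = Sat((recv ∧ busy)) = {m0}, add states in Sat(¬recv) with every successor in Z. Z1 = {m0, m2}; fixed.
Sat(A[¬recv U (recv ∧ busy)]) = {m0, m2}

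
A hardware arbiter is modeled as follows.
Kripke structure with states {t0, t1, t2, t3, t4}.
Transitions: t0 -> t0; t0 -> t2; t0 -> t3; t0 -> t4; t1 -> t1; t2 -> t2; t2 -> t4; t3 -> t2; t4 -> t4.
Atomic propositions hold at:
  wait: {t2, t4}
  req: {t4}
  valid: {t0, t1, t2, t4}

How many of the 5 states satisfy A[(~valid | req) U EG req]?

1

Sat(~valid) = {t3}
Sat(~valid | req) = {t3, t4}
EG req: greatest fixpoint, start Z0 = {t4}, keep only states in Sat with some successor in Z. Already a fixed point.
Sat(EG req) = {t4}
A[(~valid | req) U EG req]: least fixpoint, start Z0 = Sat(EG req) = {t4}, add states in Sat(~valid | req) with every successor in Z. Already a fixed point.
Sat(A[(~valid | req) U EG req]) = {t4}
|Sat(A[(~valid | req) U EG req])| = |{t4}| = 1.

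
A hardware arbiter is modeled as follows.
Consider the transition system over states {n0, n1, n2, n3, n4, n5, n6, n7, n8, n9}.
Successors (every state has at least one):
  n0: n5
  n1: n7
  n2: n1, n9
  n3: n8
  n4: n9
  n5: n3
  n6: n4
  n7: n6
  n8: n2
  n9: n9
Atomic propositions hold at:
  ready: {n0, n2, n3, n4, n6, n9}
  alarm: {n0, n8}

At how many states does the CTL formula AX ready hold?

6

Sat(AX ready) = {s : every successor in {n0, n2, n3, n4, n6, n9}} = {n4, n5, n6, n7, n8, n9}
|Sat(AX ready)| = |{n4, n5, n6, n7, n8, n9}| = 6.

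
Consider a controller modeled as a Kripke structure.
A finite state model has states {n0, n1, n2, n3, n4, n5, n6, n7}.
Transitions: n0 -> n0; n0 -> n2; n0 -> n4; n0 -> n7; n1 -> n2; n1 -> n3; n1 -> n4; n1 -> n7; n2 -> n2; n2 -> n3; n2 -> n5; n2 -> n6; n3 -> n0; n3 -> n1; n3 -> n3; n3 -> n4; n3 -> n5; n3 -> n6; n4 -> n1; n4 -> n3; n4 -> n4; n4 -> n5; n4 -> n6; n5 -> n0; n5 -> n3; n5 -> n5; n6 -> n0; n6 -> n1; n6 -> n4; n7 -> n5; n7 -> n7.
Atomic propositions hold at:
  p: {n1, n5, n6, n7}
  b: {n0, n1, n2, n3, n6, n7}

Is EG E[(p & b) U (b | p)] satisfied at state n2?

Yes

Sat(p & b) = {n1, n6, n7}
Sat(b | p) = {n0, n1, n2, n3, n5, n6, n7}
E[(p & b) U (b | p)]: least fixpoint, start Z0 = Sat((b | p)) = {n0, n1, n2, n3, n5, n6, n7}, add states in Sat(p & b) with some successor in Z. Already a fixed point.
Sat(E[(p & b) U (b | p)]) = {n0, n1, n2, n3, n5, n6, n7}
EG E[(p & b) U (b | p)]: greatest fixpoint, start Z0 = {n0, n1, n2, n3, n5, n6, n7}, keep only states in Sat with some successor in Z. Already a fixed point.
Sat(EG E[(p & b) U (b | p)]) = {n0, n1, n2, n3, n5, n6, n7}
n2 ∈ Sat(EG E[(p & b) U (b | p)]) = {n0, n1, n2, n3, n5, n6, n7}, so the formula holds at n2.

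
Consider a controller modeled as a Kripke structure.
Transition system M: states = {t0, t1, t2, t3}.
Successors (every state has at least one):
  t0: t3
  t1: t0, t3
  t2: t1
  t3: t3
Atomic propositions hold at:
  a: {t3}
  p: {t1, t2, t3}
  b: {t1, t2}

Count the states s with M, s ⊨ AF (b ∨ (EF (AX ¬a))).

2

Sat(¬a) = {t0, t1, t2}
Sat(AX ¬a) = {s : every successor in {t0, t1, t2}} = {t2}
EF (AX ¬a): least fixpoint, start Z0 = {t2}, add states with some successor in Z. Already a fixed point.
Sat(EF (AX ¬a)) = {t2}
Sat(b ∨ (EF (AX ¬a))) = {t1, t2}
AF (b ∨ (EF (AX ¬a))): least fixpoint, start Z0 = {t1, t2}, add states with every successor in Z. Already a fixed point.
Sat(AF (b ∨ (EF (AX ¬a)))) = {t1, t2}
|Sat(AF (b ∨ (EF (AX ¬a))))| = |{t1, t2}| = 2.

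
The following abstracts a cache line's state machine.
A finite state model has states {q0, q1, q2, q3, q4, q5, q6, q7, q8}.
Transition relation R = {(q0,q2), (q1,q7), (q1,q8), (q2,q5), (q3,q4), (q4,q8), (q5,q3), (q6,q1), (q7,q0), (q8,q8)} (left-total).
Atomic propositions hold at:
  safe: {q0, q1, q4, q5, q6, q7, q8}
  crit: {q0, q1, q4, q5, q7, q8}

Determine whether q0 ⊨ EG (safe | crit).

No

Sat(safe | crit) = {q0, q1, q4, q5, q6, q7, q8}
EG (safe | crit): greatest fixpoint, start Z0 = {q0, q1, q4, q5, q6, q7, q8}, keep only states in Sat with some successor in Z. Z1 = {q1, q4, q6, q7, q8}; Z2 = {q1, q4, q6, q8}; fixed.
Sat(EG (safe | crit)) = {q1, q4, q6, q8}
q0 ∉ Sat(EG (safe | crit)) = {q1, q4, q6, q8}, so the formula does not hold at q0.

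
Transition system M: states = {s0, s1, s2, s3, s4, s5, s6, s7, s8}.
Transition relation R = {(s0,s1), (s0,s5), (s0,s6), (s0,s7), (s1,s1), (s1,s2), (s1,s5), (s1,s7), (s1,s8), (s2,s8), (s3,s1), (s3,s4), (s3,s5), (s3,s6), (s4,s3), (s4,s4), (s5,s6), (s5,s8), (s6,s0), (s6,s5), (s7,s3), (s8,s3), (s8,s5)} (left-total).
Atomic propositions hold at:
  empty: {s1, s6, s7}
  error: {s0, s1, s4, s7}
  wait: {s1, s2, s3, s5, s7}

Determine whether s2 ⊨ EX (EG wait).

No

EG wait: greatest fixpoint, start Z0 = {s1, s2, s3, s5, s7}, keep only states in Sat with some successor in Z. Z1 = {s1, s3, s7}; fixed.
Sat(EG wait) = {s1, s3, s7}
Sat(EX (EG wait)) = {s : some successor in {s1, s3, s7}} = {s0, s1, s3, s4, s7, s8}
s2 ∉ Sat(EX (EG wait)) = {s0, s1, s3, s4, s7, s8}, so the formula does not hold at s2.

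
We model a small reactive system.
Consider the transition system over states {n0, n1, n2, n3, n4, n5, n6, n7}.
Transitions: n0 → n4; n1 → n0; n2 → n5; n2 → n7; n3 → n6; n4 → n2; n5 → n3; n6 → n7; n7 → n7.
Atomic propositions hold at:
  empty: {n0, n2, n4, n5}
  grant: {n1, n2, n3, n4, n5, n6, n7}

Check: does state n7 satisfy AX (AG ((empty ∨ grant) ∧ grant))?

Yes

Sat(empty ∨ grant) = {n0, n1, n2, n3, n4, n5, n6, n7}
Sat((empty ∨ grant) ∧ grant) = {n1, n2, n3, n4, n5, n6, n7}
AG ((empty ∨ grant) ∧ grant): greatest fixpoint, start Z0 = {n1, n2, n3, n4, n5, n6, n7}, keep only states in Sat with every successor in Z. Z1 = {n2, n3, n4, n5, n6, n7}; fixed.
Sat(AG ((empty ∨ grant) ∧ grant)) = {n2, n3, n4, n5, n6, n7}
Sat(AX (AG ((empty ∨ grant) ∧ grant))) = {s : every successor in {n2, n3, n4, n5, n6, n7}} = {n0, n2, n3, n4, n5, n6, n7}
n7 ∈ Sat(AX (AG ((empty ∨ grant) ∧ grant))) = {n0, n2, n3, n4, n5, n6, n7}, so the formula holds at n7.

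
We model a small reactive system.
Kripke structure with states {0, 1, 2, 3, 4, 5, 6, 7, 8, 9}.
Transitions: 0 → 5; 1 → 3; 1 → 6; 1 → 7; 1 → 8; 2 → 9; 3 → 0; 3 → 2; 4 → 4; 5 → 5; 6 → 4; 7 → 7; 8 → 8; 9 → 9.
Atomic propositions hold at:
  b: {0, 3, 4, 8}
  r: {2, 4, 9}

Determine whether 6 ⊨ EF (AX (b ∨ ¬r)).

Yes

Sat(¬r) = {0, 1, 3, 5, 6, 7, 8}
Sat(b ∨ ¬r) = {0, 1, 3, 4, 5, 6, 7, 8}
Sat(AX (b ∨ ¬r)) = {s : every successor in {0, 1, 3, 4, 5, 6, 7, 8}} = {0, 1, 4, 5, 6, 7, 8}
EF (AX (b ∨ ¬r)): least fixpoint, start Z0 = {0, 1, 4, 5, 6, 7, 8}, add states with some successor in Z. Z1 = {0, 1, 3, 4, 5, 6, 7, 8}; fixed.
Sat(EF (AX (b ∨ ¬r))) = {0, 1, 3, 4, 5, 6, 7, 8}
6 ∈ Sat(EF (AX (b ∨ ¬r))) = {0, 1, 3, 4, 5, 6, 7, 8}, so the formula holds at 6.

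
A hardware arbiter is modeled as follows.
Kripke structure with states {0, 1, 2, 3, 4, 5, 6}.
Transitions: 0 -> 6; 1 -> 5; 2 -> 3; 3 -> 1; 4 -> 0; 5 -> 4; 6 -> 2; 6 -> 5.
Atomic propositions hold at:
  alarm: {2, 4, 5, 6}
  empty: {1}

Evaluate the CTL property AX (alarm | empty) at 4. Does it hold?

Sat(alarm | empty) = {1, 2, 4, 5, 6}
Sat(AX (alarm | empty)) = {s : every successor in {1, 2, 4, 5, 6}} = {0, 1, 3, 5, 6}
4 ∉ Sat(AX (alarm | empty)) = {0, 1, 3, 5, 6}, so the formula does not hold at 4.

No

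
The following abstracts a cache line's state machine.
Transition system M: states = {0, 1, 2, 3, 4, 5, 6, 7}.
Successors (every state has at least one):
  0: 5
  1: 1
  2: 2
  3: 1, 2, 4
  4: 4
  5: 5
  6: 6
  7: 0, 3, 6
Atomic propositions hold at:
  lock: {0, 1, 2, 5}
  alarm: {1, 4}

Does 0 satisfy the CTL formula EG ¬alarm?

Sat(¬alarm) = {0, 2, 3, 5, 6, 7}
EG ¬alarm: greatest fixpoint, start Z0 = {0, 2, 3, 5, 6, 7}, keep only states in Sat with some successor in Z. Already a fixed point.
Sat(EG ¬alarm) = {0, 2, 3, 5, 6, 7}
0 ∈ Sat(EG ¬alarm) = {0, 2, 3, 5, 6, 7}, so the formula holds at 0.

Yes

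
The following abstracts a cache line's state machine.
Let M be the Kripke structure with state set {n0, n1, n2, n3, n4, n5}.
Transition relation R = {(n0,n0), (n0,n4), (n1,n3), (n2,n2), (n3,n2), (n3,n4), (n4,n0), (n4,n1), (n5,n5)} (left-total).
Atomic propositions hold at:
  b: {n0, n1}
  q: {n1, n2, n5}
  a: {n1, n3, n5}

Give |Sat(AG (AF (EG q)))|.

2

EG q: greatest fixpoint, start Z0 = {n1, n2, n5}, keep only states in Sat with some successor in Z. Z1 = {n2, n5}; fixed.
Sat(EG q) = {n2, n5}
AF (EG q): least fixpoint, start Z0 = {n2, n5}, add states with every successor in Z. Already a fixed point.
Sat(AF (EG q)) = {n2, n5}
AG (AF (EG q)): greatest fixpoint, start Z0 = {n2, n5}, keep only states in Sat with every successor in Z. Already a fixed point.
Sat(AG (AF (EG q))) = {n2, n5}
|Sat(AG (AF (EG q)))| = |{n2, n5}| = 2.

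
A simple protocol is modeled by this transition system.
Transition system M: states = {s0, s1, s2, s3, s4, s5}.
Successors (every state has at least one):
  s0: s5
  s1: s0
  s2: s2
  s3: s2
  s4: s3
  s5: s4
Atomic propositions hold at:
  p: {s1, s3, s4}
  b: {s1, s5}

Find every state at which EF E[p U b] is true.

E[p U b]: least fixpoint, start Z0 = Sat(b) = {s1, s5}, add states in Sat(p) with some successor in Z. Already a fixed point.
Sat(E[p U b]) = {s1, s5}
EF E[p U b]: least fixpoint, start Z0 = {s1, s5}, add states with some successor in Z. Z1 = {s0, s1, s5}; fixed.
Sat(EF E[p U b]) = {s0, s1, s5}

{s0, s1, s5}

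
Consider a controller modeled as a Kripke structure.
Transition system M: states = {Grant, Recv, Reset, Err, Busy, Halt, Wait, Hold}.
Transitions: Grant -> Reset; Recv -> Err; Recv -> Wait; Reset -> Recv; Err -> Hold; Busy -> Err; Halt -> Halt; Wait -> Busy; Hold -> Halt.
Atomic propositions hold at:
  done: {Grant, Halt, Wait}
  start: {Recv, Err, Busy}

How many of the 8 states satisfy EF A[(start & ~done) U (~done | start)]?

7

Sat(~done) = {Recv, Reset, Err, Busy, Hold}
Sat(start & ~done) = {Recv, Err, Busy}
Sat(~done | start) = {Recv, Reset, Err, Busy, Hold}
A[(start & ~done) U (~done | start)]: least fixpoint, start Z0 = Sat((~done | start)) = {Recv, Reset, Err, Busy, Hold}, add states in Sat(start & ~done) with every successor in Z. Already a fixed point.
Sat(A[(start & ~done) U (~done | start)]) = {Recv, Reset, Err, Busy, Hold}
EF A[(start & ~done) U (~done | start)]: least fixpoint, start Z0 = {Recv, Reset, Err, Busy, Hold}, add states with some successor in Z. Z1 = {Grant, Recv, Reset, Err, Busy, Wait, Hold}; fixed.
Sat(EF A[(start & ~done) U (~done | start)]) = {Grant, Recv, Reset, Err, Busy, Wait, Hold}
|Sat(EF A[(start & ~done) U (~done | start)])| = |{Grant, Recv, Reset, Err, Busy, Wait, Hold}| = 7.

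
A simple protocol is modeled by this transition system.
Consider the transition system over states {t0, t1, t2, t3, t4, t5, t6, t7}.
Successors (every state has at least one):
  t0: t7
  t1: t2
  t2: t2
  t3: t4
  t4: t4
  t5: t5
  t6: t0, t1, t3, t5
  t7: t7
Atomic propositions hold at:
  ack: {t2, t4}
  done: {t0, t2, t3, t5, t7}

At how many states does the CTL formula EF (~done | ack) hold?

5

Sat(~done) = {t1, t4, t6}
Sat(~done | ack) = {t1, t2, t4, t6}
EF (~done | ack): least fixpoint, start Z0 = {t1, t2, t4, t6}, add states with some successor in Z. Z1 = {t1, t2, t3, t4, t6}; fixed.
Sat(EF (~done | ack)) = {t1, t2, t3, t4, t6}
|Sat(EF (~done | ack))| = |{t1, t2, t3, t4, t6}| = 5.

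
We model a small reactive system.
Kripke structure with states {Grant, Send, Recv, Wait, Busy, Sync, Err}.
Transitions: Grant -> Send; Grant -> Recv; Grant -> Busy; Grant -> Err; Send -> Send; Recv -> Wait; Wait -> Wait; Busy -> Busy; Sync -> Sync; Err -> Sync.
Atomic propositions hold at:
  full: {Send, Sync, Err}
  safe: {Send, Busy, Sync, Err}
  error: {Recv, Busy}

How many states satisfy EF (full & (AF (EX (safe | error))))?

Sat(safe | error) = {Send, Recv, Busy, Sync, Err}
Sat(EX (safe | error)) = {s : some successor in {Send, Recv, Busy, Sync, Err}} = {Grant, Send, Busy, Sync, Err}
AF (EX (safe | error)): least fixpoint, start Z0 = {Grant, Send, Busy, Sync, Err}, add states with every successor in Z. Already a fixed point.
Sat(AF (EX (safe | error))) = {Grant, Send, Busy, Sync, Err}
Sat(full & (AF (EX (safe | error)))) = {Send, Sync, Err}
EF (full & (AF (EX (safe | error)))): least fixpoint, start Z0 = {Send, Sync, Err}, add states with some successor in Z. Z1 = {Grant, Send, Sync, Err}; fixed.
Sat(EF (full & (AF (EX (safe | error))))) = {Grant, Send, Sync, Err}
|Sat(EF (full & (AF (EX (safe | error)))))| = |{Grant, Send, Sync, Err}| = 4.

4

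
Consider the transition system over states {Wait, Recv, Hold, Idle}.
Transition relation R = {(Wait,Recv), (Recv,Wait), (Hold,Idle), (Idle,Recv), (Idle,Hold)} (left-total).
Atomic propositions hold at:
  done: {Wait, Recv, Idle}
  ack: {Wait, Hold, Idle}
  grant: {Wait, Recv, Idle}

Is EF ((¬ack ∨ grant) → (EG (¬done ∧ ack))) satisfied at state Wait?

Sat(¬ack) = {Recv}
Sat(¬ack ∨ grant) = {Wait, Recv, Idle}
Sat(¬done) = {Hold}
Sat(¬done ∧ ack) = {Hold}
EG (¬done ∧ ack): greatest fixpoint, start Z0 = {Hold}, keep only states in Sat with some successor in Z. Z1 = ∅; fixed.
Sat(EG (¬done ∧ ack)) = ∅
Sat((¬ack ∨ grant) → (EG (¬done ∧ ack))) = {Hold}
EF ((¬ack ∨ grant) → (EG (¬done ∧ ack))): least fixpoint, start Z0 = {Hold}, add states with some successor in Z. Z1 = {Hold, Idle}; fixed.
Sat(EF ((¬ack ∨ grant) → (EG (¬done ∧ ack)))) = {Hold, Idle}
Wait ∉ Sat(EF ((¬ack ∨ grant) → (EG (¬done ∧ ack)))) = {Hold, Idle}, so the formula does not hold at Wait.

No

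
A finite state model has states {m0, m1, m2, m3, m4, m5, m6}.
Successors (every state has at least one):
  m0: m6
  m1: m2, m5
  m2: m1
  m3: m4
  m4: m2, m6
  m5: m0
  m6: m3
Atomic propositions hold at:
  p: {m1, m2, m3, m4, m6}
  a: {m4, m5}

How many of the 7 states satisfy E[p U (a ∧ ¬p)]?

Sat(¬p) = {m0, m5}
Sat(a ∧ ¬p) = {m5}
E[p U (a ∧ ¬p)]: least fixpoint, start Z0 = Sat((a ∧ ¬p)) = {m5}, add states in Sat(p) with some successor in Z. Z1 = {m1, m5}; Z2 = {m1, m2, m5}; Z3 = {m1, m2, m4, m5}; Z4 = {m1, m2, m3, m4, m5}; Z5 = {m1, m2, m3, m4, m5, m6}; fixed.
Sat(E[p U (a ∧ ¬p)]) = {m1, m2, m3, m4, m5, m6}
|Sat(E[p U (a ∧ ¬p)])| = |{m1, m2, m3, m4, m5, m6}| = 6.

6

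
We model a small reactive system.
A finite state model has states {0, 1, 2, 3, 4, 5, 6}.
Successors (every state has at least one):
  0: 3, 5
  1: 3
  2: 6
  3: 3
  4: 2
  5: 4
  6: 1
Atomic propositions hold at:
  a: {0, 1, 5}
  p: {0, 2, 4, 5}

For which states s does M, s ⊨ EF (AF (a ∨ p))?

{0, 1, 2, 4, 5, 6}

Sat(a ∨ p) = {0, 1, 2, 4, 5}
AF (a ∨ p): least fixpoint, start Z0 = {0, 1, 2, 4, 5}, add states with every successor in Z. Z1 = {0, 1, 2, 4, 5, 6}; fixed.
Sat(AF (a ∨ p)) = {0, 1, 2, 4, 5, 6}
EF (AF (a ∨ p)): least fixpoint, start Z0 = {0, 1, 2, 4, 5, 6}, add states with some successor in Z. Already a fixed point.
Sat(EF (AF (a ∨ p))) = {0, 1, 2, 4, 5, 6}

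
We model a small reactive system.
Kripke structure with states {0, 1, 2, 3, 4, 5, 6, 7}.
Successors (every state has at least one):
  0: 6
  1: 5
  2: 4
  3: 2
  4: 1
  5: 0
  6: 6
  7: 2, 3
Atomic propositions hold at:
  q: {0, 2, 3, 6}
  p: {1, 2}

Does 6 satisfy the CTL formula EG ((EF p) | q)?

EF p: least fixpoint, start Z0 = {1, 2}, add states with some successor in Z. Z1 = {1, 2, 3, 4, 7}; fixed.
Sat(EF p) = {1, 2, 3, 4, 7}
Sat((EF p) | q) = {0, 1, 2, 3, 4, 6, 7}
EG ((EF p) | q): greatest fixpoint, start Z0 = {0, 1, 2, 3, 4, 6, 7}, keep only states in Sat with some successor in Z. Z1 = {0, 2, 3, 4, 6, 7}; Z2 = {0, 2, 3, 6, 7}; Z3 = {0, 3, 6, 7}; Z4 = {0, 6, 7}; Z5 = {0, 6}; fixed.
Sat(EG ((EF p) | q)) = {0, 6}
6 ∈ Sat(EG ((EF p) | q)) = {0, 6}, so the formula holds at 6.

Yes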